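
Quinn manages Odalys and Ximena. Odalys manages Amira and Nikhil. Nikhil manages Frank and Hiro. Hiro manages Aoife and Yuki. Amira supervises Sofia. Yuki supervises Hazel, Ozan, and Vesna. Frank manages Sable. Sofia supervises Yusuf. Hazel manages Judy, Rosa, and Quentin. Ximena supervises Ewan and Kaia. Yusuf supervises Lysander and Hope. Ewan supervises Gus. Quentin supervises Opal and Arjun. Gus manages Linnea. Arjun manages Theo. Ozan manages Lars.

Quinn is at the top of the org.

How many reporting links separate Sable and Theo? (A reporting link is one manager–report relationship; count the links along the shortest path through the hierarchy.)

8

Sable is 2 levels below Nikhil, and Theo is 6 levels below Nikhil (their lowest common manager). The shortest path runs up from Sable to Nikhil and back down to Theo: 2 + 6 = 8 links.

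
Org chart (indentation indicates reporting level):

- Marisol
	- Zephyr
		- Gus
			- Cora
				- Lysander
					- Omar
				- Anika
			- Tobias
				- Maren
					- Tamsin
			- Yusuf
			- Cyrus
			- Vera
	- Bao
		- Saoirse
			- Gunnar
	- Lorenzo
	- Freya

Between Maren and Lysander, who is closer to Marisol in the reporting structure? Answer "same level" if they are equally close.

Both Maren and Lysander are 4 levels below Marisol.

same level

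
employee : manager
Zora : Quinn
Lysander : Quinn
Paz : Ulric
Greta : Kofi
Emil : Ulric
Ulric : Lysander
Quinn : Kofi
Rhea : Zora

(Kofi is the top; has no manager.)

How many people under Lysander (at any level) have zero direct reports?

The people in Lysander's organization with no one reporting to them are Emil, Paz. That is 2.

2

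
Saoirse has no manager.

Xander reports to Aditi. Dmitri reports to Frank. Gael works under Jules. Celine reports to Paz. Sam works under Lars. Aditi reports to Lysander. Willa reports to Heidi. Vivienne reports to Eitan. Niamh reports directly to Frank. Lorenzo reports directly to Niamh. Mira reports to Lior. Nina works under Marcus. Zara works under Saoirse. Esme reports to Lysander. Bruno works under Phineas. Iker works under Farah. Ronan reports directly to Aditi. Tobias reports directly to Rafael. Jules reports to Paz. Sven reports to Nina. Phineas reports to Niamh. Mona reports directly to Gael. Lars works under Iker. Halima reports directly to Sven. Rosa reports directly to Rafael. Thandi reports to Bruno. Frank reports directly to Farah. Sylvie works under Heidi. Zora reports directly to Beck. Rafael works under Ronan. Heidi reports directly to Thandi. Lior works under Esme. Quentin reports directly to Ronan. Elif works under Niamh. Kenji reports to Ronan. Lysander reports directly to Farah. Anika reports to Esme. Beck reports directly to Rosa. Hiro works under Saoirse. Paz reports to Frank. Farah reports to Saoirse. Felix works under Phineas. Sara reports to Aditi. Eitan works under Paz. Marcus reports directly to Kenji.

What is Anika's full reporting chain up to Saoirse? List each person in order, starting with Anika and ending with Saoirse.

Anika reports to Esme. Esme reports to Lysander. Lysander reports to Farah. Farah reports to Saoirse. Saoirse is at the top.

Anika -> Esme -> Lysander -> Farah -> Saoirse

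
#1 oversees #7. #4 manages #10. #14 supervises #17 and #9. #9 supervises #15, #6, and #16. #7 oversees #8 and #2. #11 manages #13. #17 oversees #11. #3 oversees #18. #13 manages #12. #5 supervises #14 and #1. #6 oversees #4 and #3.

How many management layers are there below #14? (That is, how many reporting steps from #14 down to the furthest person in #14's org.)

4

The longest chain under #14 runs #14 → #17 → #11 → #13 → #12, which is 4 levels below #14.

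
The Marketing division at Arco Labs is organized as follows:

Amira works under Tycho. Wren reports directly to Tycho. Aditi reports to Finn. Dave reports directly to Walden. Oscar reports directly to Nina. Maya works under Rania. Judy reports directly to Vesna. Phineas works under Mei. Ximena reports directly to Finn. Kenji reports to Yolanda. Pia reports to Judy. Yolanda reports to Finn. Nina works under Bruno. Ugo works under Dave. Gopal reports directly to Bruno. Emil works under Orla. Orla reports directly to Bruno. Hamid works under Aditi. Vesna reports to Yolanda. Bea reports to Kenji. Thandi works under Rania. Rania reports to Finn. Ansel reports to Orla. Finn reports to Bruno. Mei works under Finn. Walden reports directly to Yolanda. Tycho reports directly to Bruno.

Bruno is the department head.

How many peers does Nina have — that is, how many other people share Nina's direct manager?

4

Nina reports to Bruno. Bruno's other direct reports are Finn, Tycho, Gopal, Orla — 4 peers.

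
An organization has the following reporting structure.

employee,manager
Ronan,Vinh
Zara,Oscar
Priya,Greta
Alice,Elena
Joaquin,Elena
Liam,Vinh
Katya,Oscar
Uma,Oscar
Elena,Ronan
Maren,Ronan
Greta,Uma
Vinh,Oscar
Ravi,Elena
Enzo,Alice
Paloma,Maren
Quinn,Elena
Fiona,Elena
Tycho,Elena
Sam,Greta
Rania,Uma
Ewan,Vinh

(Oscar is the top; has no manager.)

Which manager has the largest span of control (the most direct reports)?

Elena

Direct-report counts: Oscar has 4; Uma has 2; Greta has 2; Vinh has 3; Ronan has 2; Elena has 6; Alice has 1; Maren has 1. The largest is 6, held by Elena.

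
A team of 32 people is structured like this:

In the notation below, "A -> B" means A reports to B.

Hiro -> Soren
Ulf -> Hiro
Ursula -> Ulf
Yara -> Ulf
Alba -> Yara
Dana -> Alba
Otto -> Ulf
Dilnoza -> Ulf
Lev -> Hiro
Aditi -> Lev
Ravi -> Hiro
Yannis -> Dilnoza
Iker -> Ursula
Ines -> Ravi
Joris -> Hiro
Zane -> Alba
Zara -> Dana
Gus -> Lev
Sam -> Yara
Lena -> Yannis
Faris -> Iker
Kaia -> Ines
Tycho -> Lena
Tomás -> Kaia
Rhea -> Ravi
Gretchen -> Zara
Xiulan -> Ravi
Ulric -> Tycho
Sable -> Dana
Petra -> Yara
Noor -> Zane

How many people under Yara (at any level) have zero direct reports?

5

The people in Yara's organization with no one reporting to them are Petra, Sam, Noor, Sable, Gretchen. That is 5.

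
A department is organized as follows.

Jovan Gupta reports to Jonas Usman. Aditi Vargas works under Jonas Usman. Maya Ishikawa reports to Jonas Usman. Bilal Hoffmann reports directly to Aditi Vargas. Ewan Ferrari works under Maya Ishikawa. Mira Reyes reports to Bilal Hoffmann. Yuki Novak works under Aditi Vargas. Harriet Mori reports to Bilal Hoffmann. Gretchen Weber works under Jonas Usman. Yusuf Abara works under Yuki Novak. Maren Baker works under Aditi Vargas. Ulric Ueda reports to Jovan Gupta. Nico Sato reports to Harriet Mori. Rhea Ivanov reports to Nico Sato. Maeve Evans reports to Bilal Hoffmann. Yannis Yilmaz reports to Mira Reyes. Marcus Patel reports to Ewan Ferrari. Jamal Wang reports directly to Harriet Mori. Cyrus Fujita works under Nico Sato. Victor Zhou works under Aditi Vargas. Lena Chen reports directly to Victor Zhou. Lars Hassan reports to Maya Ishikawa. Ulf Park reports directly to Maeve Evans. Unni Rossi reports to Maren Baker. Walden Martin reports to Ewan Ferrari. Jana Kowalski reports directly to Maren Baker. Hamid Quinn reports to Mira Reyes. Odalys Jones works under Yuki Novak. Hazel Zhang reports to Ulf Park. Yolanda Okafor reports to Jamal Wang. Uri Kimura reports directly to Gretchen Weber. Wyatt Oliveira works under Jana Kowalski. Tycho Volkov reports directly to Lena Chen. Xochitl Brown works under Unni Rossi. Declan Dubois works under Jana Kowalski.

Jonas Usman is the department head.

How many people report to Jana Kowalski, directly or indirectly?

Jana Kowalski directly manages Wyatt Oliveira, Declan Dubois. Wyatt Oliveira has no reports. Declan Dubois has no reports. So Jana Kowalski's organization is 2 direct reports plus everyone under them: 1 + 1 = 2.

2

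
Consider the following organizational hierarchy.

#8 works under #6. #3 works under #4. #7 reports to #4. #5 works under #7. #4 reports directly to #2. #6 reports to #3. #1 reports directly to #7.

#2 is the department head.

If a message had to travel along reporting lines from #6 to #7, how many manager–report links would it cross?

3

#6 is 2 levels below #4, and #7 is 1 level below #4 (their lowest common manager). The shortest path runs up from #6 to #4 and back down to #7: 2 + 1 = 3 links.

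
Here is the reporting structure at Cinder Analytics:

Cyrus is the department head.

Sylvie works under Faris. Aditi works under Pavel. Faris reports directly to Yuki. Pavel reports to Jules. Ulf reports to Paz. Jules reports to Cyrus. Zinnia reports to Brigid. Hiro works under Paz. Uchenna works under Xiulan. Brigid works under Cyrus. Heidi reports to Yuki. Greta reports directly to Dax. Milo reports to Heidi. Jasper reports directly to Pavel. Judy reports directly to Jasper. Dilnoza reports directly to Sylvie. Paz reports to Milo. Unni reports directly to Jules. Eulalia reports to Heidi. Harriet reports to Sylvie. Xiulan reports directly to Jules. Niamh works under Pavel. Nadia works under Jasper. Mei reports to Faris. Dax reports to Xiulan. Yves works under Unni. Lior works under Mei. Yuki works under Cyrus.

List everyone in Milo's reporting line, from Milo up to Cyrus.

Milo -> Heidi -> Yuki -> Cyrus

Milo reports to Heidi. Heidi reports to Yuki. Yuki reports to Cyrus. Cyrus is at the top.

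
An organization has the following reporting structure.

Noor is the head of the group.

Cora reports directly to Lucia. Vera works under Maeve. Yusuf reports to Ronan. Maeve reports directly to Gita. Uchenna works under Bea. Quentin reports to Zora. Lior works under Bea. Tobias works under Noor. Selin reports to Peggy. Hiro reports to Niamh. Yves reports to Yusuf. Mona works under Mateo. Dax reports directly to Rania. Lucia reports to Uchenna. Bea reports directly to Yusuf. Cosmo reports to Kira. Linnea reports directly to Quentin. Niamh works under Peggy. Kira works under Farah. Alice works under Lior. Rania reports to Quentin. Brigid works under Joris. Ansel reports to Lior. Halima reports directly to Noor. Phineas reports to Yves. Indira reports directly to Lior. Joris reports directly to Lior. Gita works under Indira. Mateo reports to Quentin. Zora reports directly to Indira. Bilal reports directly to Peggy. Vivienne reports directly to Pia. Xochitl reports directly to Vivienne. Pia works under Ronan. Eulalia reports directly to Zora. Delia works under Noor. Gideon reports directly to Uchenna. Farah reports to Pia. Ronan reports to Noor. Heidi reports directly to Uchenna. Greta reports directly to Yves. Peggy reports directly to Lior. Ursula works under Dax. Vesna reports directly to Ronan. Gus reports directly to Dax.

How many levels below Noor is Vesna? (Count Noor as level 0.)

Chain from Vesna up to Noor: Vesna → Ronan → Noor. That is 2 steps up, so Vesna is 2 levels below Noor.

2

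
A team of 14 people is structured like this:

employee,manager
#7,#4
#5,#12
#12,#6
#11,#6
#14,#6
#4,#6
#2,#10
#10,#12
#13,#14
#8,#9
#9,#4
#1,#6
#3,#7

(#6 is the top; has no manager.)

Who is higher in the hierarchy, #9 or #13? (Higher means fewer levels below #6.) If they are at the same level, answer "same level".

same level

Both #9 and #13 are 2 levels below #6.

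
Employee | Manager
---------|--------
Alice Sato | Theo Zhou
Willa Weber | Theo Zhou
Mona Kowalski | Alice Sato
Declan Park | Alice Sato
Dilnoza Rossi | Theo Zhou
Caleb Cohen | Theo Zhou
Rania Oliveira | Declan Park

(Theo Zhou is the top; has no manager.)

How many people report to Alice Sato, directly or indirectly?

3

Alice Sato directly manages Mona Kowalski, Declan Park. Mona Kowalski has no reports. Under Declan Park: Rania Oliveira (1). So Alice Sato's organization is 2 direct reports plus everyone under them: 1 + 2 = 3.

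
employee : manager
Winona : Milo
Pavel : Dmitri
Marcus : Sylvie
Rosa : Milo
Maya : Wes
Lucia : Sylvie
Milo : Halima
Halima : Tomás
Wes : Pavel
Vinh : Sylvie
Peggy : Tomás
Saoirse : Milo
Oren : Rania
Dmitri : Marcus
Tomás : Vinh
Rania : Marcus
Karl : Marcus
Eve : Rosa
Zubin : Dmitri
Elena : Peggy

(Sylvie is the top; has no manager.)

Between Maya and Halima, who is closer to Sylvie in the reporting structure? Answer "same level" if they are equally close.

Maya is 5 levels below Sylvie; Halima is 3. Halima is higher.

Halima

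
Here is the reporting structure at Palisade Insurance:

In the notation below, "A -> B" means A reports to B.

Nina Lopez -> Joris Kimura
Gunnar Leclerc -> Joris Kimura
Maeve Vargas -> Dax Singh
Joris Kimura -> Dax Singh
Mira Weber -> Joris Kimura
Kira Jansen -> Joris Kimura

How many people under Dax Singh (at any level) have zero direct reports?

The people in Dax Singh's organization with no one reporting to them are Kira Jansen, Gunnar Leclerc, Nina Lopez, Mira Weber, Maeve Vargas. That is 5.

5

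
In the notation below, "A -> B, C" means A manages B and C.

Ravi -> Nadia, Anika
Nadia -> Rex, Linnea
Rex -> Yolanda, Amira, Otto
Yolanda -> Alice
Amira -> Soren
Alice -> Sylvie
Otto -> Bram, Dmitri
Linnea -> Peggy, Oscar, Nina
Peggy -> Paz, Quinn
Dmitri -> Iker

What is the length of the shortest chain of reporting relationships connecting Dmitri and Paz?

6

Dmitri is 3 levels below Nadia, and Paz is 3 levels below Nadia (their lowest common manager). The shortest path runs up from Dmitri to Nadia and back down to Paz: 3 + 3 = 6 links.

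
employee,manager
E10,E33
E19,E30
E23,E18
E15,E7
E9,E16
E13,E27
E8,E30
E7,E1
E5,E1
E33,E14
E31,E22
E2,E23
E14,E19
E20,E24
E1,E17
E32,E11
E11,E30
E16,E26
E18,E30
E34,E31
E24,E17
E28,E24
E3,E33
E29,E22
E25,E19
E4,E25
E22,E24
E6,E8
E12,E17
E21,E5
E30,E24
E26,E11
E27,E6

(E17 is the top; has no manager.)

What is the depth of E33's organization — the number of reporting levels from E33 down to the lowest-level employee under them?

The longest chain under E33 runs E33 → E10, which is 1 level below E33.

1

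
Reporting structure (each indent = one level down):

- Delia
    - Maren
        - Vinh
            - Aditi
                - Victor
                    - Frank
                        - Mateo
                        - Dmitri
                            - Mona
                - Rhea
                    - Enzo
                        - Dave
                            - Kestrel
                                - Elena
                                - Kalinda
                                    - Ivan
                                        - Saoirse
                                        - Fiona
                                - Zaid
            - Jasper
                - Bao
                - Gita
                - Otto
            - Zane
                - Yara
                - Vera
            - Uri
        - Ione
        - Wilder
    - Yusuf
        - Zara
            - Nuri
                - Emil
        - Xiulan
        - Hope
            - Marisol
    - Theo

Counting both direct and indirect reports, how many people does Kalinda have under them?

Kalinda directly manages Ivan. Under Ivan: Fiona, Saoirse (2). That's 3 in total.

3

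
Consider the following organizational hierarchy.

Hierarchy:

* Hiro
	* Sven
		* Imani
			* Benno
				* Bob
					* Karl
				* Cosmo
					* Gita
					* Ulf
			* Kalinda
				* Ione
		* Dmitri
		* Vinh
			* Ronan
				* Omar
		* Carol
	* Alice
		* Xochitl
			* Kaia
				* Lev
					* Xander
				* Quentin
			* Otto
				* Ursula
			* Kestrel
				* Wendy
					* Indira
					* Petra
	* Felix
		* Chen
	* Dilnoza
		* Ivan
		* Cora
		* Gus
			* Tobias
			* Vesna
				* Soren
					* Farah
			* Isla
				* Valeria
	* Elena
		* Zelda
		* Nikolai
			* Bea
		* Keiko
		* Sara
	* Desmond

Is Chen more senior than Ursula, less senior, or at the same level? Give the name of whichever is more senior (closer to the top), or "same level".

Chen

Chen is 2 levels below Hiro; Ursula is 4. Chen is higher.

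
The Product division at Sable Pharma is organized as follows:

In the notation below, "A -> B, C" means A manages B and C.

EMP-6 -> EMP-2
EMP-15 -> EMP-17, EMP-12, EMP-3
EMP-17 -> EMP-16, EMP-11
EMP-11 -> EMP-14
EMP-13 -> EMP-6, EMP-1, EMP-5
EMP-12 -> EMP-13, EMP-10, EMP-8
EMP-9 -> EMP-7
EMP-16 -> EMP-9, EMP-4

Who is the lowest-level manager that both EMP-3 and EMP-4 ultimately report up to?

EMP-15

EMP-3's chain of managers is EMP-15. EMP-4's chain of managers is EMP-16, EMP-17, EMP-15. The first manager that appears in both chains is EMP-15.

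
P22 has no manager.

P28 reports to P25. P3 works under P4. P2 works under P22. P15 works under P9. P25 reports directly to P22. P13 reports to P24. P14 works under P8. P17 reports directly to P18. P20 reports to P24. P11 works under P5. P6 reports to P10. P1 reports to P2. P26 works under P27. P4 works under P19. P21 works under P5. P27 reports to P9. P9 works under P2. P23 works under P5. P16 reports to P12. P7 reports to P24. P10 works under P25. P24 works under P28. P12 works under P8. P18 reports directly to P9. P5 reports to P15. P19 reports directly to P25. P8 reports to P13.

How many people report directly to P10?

1

P10 directly manages P6. That is 1 direct report.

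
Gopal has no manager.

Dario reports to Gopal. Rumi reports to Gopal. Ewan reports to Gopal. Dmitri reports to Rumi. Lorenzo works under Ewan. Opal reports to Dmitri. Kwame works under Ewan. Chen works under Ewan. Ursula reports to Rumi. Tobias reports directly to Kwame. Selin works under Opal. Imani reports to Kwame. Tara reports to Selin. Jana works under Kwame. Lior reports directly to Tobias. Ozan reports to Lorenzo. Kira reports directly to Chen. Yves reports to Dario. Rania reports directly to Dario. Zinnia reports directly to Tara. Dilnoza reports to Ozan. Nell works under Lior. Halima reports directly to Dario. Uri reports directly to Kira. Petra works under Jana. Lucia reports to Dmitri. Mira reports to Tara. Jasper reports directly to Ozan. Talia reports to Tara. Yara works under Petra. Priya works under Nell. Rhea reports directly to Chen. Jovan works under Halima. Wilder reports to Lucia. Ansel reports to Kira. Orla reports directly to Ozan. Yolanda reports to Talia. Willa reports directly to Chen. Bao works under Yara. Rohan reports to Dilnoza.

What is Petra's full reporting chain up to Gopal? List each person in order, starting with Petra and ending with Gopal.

Petra reports to Jana. Jana reports to Kwame. Kwame reports to Ewan. Ewan reports to Gopal. Gopal is at the top.

Petra -> Jana -> Kwame -> Ewan -> Gopal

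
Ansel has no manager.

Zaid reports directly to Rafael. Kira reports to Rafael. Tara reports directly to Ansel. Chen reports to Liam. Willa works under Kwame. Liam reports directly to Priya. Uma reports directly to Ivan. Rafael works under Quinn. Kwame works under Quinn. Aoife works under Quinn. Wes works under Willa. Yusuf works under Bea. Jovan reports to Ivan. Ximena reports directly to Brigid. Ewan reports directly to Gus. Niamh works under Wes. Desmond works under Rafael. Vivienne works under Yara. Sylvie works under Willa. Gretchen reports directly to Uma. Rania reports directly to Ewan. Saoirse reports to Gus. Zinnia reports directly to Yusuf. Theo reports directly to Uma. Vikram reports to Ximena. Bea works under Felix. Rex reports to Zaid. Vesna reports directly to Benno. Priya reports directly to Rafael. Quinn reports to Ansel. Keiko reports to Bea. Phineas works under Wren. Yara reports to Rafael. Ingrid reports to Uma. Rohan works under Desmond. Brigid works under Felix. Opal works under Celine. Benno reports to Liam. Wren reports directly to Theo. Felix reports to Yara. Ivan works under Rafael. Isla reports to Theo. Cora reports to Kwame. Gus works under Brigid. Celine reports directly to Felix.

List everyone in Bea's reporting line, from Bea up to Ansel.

Bea reports to Felix. Felix reports to Yara. Yara reports to Rafael. Rafael reports to Quinn. Quinn reports to Ansel. Ansel is at the top.

Bea -> Felix -> Yara -> Rafael -> Quinn -> Ansel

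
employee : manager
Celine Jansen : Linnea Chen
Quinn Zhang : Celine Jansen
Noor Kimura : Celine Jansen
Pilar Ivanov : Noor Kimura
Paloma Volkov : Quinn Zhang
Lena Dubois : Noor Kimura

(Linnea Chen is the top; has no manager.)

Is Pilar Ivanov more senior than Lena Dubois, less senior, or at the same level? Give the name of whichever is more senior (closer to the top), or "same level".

Both Pilar Ivanov and Lena Dubois are 3 levels below Linnea Chen.

same level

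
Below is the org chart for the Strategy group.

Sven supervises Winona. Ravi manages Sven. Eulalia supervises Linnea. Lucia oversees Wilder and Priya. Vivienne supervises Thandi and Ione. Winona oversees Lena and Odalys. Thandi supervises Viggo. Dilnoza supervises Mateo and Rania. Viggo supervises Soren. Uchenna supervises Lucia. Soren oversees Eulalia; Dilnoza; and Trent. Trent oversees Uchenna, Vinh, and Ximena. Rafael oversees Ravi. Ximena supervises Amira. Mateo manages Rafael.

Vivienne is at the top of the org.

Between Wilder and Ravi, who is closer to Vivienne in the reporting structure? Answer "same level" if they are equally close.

same level

Both Wilder and Ravi are 7 levels below Vivienne.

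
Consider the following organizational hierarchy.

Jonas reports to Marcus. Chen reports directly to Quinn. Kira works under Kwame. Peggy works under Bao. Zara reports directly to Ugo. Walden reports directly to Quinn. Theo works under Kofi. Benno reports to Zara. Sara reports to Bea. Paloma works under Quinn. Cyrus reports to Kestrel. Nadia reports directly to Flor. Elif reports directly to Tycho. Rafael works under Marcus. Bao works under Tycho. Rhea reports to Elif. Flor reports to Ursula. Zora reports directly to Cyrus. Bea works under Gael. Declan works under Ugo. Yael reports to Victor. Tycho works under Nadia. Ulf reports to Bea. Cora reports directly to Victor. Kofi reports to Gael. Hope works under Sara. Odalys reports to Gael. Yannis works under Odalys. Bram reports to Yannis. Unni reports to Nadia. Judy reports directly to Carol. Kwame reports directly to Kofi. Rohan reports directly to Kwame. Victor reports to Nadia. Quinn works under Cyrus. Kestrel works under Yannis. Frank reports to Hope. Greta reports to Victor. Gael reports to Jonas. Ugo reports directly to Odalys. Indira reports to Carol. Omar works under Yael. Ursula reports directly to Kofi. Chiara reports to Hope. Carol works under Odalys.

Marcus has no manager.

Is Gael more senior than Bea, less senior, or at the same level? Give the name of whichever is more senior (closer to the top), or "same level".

Gael

Gael is 2 levels below Marcus; Bea is 3. Gael is higher.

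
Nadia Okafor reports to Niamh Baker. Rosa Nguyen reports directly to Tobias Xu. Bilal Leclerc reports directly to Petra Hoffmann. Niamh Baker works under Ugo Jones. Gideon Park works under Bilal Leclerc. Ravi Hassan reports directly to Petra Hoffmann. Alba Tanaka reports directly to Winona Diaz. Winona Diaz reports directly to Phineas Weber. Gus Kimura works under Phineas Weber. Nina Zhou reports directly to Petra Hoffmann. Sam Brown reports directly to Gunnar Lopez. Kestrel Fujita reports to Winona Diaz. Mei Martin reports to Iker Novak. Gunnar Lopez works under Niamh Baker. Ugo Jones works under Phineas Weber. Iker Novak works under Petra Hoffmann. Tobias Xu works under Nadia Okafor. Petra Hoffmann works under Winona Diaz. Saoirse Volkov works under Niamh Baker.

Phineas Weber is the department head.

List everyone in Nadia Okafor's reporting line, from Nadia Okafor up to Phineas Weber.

Nadia Okafor -> Niamh Baker -> Ugo Jones -> Phineas Weber

Nadia Okafor reports to Niamh Baker. Niamh Baker reports to Ugo Jones. Ugo Jones reports to Phineas Weber. Phineas Weber is at the top.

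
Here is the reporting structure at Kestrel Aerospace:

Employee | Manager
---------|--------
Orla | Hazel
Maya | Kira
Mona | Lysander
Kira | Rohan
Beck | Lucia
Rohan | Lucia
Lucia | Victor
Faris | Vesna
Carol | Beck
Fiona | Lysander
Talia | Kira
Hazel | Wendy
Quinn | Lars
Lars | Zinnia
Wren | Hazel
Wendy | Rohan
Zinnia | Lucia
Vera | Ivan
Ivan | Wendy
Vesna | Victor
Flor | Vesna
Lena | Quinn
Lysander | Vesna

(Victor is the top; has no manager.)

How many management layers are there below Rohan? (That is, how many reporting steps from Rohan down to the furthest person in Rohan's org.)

3

The longest chain under Rohan runs Rohan → Wendy → Ivan → Vera, which is 3 levels below Rohan.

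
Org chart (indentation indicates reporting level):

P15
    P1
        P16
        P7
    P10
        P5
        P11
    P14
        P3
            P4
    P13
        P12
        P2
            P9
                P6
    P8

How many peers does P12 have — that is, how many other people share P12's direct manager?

1

P12 reports to P13. P13's other direct reports are P2 — 1 peer.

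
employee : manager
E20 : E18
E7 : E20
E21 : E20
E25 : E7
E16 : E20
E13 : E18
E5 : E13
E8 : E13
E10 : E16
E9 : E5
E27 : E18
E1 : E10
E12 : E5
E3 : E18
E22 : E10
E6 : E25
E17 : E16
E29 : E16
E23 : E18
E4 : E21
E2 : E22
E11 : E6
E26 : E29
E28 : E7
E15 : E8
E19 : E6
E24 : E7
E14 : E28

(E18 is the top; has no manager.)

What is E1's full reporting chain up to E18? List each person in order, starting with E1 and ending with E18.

E1 -> E10 -> E16 -> E20 -> E18

E1 reports to E10. E10 reports to E16. E16 reports to E20. E20 reports to E18. E18 is at the top.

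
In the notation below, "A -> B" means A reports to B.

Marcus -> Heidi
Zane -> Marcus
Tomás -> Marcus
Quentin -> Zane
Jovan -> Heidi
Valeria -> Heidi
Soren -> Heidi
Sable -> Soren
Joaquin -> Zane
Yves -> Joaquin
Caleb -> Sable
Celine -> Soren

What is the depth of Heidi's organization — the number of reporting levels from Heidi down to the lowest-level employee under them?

4

The longest chain under Heidi runs Heidi → Marcus → Zane → Joaquin → Yves, which is 4 levels below Heidi.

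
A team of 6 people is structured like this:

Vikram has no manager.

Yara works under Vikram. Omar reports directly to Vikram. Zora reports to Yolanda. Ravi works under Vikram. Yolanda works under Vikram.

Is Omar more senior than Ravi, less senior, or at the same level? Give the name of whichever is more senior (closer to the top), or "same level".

same level

Both Omar and Ravi are 1 level below Vikram.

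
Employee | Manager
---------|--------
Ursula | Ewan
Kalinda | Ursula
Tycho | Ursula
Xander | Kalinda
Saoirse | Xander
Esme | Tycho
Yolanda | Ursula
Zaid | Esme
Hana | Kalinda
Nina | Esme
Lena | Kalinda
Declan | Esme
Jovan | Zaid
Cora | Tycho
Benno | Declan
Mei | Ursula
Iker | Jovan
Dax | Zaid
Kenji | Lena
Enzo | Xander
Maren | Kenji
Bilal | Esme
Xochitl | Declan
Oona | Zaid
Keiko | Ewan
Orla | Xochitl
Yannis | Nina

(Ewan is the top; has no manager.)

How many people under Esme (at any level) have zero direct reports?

The people in Esme's organization with no one reporting to them are Bilal, Orla, Benno, Yannis, Oona, Dax, Iker. That is 7.

7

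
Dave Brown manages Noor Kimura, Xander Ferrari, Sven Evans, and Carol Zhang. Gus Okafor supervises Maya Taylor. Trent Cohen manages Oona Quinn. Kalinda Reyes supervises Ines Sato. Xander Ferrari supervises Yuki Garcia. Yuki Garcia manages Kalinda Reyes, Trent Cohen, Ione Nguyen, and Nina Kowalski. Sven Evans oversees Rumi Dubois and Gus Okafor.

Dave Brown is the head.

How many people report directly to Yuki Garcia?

4

Yuki Garcia directly manages Kalinda Reyes, Trent Cohen, Ione Nguyen, Nina Kowalski. That is 4 direct reports.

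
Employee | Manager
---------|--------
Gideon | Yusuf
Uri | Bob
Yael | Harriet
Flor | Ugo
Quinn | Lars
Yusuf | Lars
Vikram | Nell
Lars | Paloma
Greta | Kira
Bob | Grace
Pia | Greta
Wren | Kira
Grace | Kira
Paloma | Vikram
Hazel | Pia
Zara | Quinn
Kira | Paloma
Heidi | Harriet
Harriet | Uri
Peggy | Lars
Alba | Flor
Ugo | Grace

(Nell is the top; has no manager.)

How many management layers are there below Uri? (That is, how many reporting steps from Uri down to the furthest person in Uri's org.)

2

The longest chain under Uri runs Uri → Harriet → Yael, which is 2 levels below Uri.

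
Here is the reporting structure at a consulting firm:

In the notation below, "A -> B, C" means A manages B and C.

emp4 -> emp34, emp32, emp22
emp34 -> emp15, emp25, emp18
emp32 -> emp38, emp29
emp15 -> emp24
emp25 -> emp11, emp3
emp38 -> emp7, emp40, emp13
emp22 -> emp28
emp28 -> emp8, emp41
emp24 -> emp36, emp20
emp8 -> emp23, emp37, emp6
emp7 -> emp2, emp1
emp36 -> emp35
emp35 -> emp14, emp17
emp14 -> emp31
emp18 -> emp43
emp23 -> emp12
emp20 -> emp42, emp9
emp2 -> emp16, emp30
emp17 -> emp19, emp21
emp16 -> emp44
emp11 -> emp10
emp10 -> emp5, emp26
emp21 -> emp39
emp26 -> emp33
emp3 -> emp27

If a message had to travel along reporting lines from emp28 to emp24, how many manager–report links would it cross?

5

emp28 is 2 levels below emp4, and emp24 is 3 levels below emp4 (their lowest common manager). The shortest path runs up from emp28 to emp4 and back down to emp24: 2 + 3 = 5 links.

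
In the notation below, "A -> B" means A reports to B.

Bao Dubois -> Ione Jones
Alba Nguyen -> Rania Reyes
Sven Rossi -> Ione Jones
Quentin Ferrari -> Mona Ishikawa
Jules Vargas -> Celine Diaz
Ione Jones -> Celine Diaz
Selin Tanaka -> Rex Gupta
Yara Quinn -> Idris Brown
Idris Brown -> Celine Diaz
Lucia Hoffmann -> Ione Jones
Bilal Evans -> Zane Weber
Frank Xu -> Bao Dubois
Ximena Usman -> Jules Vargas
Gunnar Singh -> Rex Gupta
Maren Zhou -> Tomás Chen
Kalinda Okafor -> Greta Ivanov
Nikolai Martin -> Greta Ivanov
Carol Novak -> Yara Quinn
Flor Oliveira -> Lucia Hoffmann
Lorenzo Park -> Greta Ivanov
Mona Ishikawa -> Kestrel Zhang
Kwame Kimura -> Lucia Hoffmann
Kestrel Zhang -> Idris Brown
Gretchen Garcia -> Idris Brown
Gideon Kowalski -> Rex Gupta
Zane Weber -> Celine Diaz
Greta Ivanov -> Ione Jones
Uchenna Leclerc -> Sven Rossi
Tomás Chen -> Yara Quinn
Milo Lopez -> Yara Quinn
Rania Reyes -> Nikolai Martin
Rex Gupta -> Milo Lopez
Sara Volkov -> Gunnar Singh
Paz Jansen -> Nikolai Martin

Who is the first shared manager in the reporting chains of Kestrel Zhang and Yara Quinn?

Kestrel Zhang's chain of managers is Idris Brown, Celine Diaz. Yara Quinn's chain of managers is Idris Brown, Celine Diaz. The first manager that appears in both chains is Idris Brown.

Idris Brown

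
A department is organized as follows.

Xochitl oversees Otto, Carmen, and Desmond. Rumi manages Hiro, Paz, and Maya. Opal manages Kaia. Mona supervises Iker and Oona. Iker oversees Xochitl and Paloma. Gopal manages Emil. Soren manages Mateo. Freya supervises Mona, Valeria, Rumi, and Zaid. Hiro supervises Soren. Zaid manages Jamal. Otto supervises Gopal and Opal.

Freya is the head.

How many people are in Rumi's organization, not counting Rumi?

Rumi directly manages Hiro, Maya, Paz. Under Hiro: Soren, Mateo (2). Maya has no reports. Paz has no reports. So Rumi's organization is 3 direct reports plus everyone under them: 3 + 1 + 1 = 5.

5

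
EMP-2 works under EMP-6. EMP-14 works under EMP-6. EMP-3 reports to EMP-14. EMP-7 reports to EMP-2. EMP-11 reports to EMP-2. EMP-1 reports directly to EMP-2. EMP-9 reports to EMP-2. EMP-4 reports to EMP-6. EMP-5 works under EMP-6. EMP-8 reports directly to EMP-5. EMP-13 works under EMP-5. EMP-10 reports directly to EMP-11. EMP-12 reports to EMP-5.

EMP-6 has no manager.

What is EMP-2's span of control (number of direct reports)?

4

EMP-2 directly manages EMP-7, EMP-11, EMP-1, EMP-9. That is 4 direct reports.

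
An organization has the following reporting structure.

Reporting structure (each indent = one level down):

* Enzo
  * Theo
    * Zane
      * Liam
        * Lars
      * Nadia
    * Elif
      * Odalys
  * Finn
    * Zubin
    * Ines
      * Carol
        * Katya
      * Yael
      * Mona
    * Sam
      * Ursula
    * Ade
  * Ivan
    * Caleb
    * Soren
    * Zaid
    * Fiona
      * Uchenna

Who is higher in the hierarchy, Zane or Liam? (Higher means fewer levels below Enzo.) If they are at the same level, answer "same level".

Zane

Zane is 2 levels below Enzo; Liam is 3. Zane is higher.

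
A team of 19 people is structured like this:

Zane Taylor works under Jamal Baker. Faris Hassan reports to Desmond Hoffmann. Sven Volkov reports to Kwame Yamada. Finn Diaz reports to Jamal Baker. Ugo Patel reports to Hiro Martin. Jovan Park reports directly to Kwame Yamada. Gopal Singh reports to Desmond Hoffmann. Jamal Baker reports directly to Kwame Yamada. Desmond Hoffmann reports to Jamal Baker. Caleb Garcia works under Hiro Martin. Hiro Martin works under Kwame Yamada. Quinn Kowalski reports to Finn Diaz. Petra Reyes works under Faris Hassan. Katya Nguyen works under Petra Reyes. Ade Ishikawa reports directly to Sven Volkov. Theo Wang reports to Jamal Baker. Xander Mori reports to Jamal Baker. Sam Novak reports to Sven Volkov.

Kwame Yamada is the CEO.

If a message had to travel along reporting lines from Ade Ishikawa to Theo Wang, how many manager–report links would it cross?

4

Ade Ishikawa is 2 levels below Kwame Yamada, and Theo Wang is 2 levels below Kwame Yamada (their lowest common manager). The shortest path runs up from Ade Ishikawa to Kwame Yamada and back down to Theo Wang: 2 + 2 = 4 links.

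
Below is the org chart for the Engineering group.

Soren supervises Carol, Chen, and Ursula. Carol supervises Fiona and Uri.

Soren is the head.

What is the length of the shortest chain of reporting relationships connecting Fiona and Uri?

2

Fiona is 1 level below Carol, and Uri is 1 level below Carol (their lowest common manager). The shortest path runs up from Fiona to Carol and back down to Uri: 1 + 1 = 2 links.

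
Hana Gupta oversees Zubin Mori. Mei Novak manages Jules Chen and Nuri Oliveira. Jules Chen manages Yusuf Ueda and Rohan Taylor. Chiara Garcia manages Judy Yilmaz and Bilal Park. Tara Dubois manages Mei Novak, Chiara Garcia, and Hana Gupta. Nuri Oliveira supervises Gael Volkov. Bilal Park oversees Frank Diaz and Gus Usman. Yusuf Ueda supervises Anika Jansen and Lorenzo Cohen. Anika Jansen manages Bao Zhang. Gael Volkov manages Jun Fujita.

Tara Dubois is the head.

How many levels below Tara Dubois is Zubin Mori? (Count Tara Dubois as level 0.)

2

Chain from Zubin Mori up to Tara Dubois: Zubin Mori → Hana Gupta → Tara Dubois. That is 2 steps up, so Zubin Mori is 2 levels below Tara Dubois.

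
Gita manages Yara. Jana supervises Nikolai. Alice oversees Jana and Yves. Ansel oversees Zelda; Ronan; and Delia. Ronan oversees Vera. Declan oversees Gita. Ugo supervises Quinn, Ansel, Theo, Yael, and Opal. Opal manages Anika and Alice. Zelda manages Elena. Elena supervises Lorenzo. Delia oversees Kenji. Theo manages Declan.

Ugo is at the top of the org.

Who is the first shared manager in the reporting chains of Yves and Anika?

Opal

Yves's chain of managers is Alice, Opal, Ugo. Anika's chain of managers is Opal, Ugo. The first manager that appears in both chains is Opal.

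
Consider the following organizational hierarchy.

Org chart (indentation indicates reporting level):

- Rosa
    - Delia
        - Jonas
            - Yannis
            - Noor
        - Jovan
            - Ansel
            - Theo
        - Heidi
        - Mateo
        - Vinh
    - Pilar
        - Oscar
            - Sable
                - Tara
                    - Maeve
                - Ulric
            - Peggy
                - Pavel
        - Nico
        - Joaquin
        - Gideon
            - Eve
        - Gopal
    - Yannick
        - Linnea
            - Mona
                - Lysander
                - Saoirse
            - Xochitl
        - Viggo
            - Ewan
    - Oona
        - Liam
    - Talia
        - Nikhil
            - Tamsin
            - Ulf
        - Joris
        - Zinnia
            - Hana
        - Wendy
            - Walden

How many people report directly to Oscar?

2

Oscar directly manages Sable, Peggy. That is 2 direct reports.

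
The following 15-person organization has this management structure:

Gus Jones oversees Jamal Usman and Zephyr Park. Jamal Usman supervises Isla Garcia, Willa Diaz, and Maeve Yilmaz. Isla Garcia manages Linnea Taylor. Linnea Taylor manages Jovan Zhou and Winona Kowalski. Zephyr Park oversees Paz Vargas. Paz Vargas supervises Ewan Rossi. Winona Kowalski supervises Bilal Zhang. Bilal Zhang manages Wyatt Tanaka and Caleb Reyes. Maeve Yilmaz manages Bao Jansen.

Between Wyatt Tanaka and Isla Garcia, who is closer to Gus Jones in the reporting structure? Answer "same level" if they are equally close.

Isla Garcia

Wyatt Tanaka is 6 levels below Gus Jones; Isla Garcia is 2. Isla Garcia is higher.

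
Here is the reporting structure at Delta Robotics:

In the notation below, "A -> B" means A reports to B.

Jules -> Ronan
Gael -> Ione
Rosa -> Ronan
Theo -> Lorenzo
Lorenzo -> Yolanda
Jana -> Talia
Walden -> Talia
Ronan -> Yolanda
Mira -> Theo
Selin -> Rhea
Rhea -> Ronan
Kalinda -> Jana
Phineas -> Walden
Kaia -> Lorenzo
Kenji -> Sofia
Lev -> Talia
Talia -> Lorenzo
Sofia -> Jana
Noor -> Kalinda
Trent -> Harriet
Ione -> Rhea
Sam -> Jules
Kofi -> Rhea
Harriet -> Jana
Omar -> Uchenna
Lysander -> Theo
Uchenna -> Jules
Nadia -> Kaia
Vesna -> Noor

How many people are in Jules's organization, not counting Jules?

Jules directly manages Uchenna, Sam. Under Uchenna: Omar (1). Sam has no reports. So Jules's organization is 2 direct reports plus everyone under them: 2 + 1 = 3.

3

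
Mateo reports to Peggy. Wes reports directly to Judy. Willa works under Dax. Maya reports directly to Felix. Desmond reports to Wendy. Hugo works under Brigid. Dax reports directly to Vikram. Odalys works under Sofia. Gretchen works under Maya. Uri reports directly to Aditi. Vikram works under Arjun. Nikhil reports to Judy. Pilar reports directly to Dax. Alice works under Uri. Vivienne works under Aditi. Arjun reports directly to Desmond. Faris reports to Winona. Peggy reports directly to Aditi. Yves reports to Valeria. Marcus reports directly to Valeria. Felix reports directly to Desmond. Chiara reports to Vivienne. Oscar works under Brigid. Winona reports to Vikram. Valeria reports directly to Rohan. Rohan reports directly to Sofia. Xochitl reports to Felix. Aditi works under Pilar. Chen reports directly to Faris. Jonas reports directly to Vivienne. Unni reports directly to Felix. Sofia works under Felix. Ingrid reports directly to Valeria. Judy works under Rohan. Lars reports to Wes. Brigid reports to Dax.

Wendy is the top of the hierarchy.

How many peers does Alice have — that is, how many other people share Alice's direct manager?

0

Alice reports to Uri, and Uri has no other direct reports. Alice has 0 peers.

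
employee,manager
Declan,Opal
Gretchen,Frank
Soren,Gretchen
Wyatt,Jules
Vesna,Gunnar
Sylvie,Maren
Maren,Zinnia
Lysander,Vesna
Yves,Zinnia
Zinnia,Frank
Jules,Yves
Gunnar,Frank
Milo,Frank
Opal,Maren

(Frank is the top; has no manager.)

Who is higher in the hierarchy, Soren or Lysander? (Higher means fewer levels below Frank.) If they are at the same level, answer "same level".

Soren is 2 levels below Frank; Lysander is 3. Soren is higher.

Soren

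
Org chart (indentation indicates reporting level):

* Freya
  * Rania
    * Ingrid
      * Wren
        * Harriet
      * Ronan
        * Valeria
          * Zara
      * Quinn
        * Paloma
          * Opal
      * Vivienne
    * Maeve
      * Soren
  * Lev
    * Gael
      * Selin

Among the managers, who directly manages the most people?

Direct-report counts: Freya has 2; Lev has 1; Gael has 1; Rania has 2; Maeve has 1; Ingrid has 4; Quinn has 1; Paloma has 1; Ronan has 1; Valeria has 1; Wren has 1. The largest is 4, held by Ingrid.

Ingrid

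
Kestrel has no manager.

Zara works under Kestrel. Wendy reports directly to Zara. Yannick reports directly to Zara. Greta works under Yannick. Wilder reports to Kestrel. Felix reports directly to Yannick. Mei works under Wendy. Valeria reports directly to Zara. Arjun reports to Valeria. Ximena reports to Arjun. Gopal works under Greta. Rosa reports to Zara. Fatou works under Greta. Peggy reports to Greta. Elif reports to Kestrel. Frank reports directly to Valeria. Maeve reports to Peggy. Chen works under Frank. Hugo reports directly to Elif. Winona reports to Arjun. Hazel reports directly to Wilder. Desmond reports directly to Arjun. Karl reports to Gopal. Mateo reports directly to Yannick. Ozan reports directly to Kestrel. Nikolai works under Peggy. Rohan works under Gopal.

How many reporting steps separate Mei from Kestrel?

3

Chain from Mei up to Kestrel: Mei → Wendy → Zara → Kestrel. That is 3 steps up, so Mei is 3 levels below Kestrel.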